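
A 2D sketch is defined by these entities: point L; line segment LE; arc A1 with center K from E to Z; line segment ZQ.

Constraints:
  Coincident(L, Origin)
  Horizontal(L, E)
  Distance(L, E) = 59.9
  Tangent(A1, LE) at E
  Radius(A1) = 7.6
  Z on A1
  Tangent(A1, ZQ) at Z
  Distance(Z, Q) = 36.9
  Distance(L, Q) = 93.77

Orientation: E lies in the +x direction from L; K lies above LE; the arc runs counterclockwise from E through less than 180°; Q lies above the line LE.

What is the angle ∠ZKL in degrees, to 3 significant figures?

137°

Checks: |KZ| = 7.600 ✓; ∠(KZ, ZQ) = 90.00° ✓; |ZQ| = 36.90 ✓; |LQ| = 93.77 ✓.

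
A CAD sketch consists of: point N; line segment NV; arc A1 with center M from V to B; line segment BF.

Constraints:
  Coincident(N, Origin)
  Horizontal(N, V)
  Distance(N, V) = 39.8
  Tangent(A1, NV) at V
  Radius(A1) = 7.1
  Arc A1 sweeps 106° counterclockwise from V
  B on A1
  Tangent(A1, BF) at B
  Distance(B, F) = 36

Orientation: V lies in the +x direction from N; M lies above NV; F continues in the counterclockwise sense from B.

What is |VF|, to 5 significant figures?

43.772

On A1, V sits at bearing -90° from M; a 106° counterclockwise sweep puts B at bearing 16°, so B = M + 7.1·(cos 16°, sin 16°) = (46.625, 9.0570). The tangent condition forces MB to be normal to BF, so BF runs along (−sin 16°, cos 16°); with |BF| = 36.0, F = (36.702, 43.662). Then |VF| = |F − V| = 43.772.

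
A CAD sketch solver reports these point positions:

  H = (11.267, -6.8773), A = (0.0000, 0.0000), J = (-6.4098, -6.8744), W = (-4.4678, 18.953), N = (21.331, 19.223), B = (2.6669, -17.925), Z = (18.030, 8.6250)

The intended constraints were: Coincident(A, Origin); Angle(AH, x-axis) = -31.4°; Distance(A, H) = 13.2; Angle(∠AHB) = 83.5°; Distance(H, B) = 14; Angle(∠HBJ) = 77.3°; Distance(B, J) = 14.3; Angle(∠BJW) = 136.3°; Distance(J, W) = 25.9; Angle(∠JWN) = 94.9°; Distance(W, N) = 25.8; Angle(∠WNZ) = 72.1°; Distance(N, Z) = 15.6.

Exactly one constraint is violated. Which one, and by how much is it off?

Distance(N, Z) = 15.6 — off by 4.50.

A = (0.00, 0.00) ✓; AH at -31.40° ✓; |AH| = 13.20 ✓; ∠AHB = 83.50° ✓; |HB| = 14.00 ✓; ∠HBJ = 77.30° ✓; |BJ| = 14.30 ✓; ∠BJW = 136.3° ✓; |JW| = 25.90 ✓; ∠JWN = 94.90° ✓; |WN| = 25.80 ✓; ∠WNZ = 72.10° ✓; |NZ| = 11.10 ✗.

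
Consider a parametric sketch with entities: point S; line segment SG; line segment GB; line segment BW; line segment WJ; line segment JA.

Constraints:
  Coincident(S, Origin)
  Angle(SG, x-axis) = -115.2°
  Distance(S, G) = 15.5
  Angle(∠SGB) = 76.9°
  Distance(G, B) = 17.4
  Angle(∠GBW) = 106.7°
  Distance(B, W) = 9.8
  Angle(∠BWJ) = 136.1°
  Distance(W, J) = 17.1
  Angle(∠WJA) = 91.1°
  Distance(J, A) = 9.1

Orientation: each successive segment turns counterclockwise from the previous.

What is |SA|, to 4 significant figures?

5.542

S is at the origin; SG runs at -115.2° with length 15.5, so G = (-6.600, -14.02). ∠SGB = 76.9° gives GB at -12.10° from the x-axis; with |GB| = 17.4, B = (10.41, -17.67). ∠GBW = 106.7° gives BW at 61.20° from the x-axis; with |BW| = 9.8, W = (15.14, -9.084). ∠BWJ = 136.1° gives WJ at 105.1° from the x-axis; with |WJ| = 17.1, J = (10.68, 7.425). ∠WJA = 91.1° gives JA at -166.0° from the x-axis; with |JA| = 9.1, A = (1.851, 5.224). Then |SA| = |A − S| = 5.542.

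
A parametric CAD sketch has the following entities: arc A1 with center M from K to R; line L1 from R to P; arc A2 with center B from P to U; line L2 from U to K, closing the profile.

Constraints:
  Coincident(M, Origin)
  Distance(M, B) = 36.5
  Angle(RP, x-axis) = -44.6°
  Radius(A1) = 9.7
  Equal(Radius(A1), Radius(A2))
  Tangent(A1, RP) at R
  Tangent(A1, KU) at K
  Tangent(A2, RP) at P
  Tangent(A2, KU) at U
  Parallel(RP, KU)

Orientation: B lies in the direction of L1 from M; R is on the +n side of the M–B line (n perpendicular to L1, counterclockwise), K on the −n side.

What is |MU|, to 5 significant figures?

37.767

Tangency of A1 to both parallel lines with radius 9.7 puts R and K at M ± 9.7·n: R = (6.8109, 6.9067), K = (-6.8109, -6.9067). Equal radii place P and U the same way about B: P = B + 9.7·n = (32.800, -18.722), U = B − 9.7·n = (19.178, -32.535). Then |MU| = |U − M| = 37.767.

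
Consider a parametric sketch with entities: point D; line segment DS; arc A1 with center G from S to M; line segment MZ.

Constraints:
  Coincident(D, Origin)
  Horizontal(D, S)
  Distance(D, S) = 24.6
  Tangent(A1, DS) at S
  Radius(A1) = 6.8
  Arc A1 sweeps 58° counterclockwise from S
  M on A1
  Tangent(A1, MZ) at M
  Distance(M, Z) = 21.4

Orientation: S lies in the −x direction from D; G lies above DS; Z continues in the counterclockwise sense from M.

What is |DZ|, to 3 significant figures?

22.6

D is at the origin; D and S share the same y with |DS| = 24.6 and S on the −x side, so S = (-24.6, 0.00). Tangency of A1 to DS means the radius GS is perpendicular to DS, so G = S + (0, 6.8) = (-24.6, 6.80). On A1, S sits at bearing -90° from G; a 58° counterclockwise sweep puts M at bearing -32°, so M = G + 6.8·(cos -32°, sin -32°) = (-18.8, 3.20). Since A1 is tangent to MZ there, GM ⟂ MZ, so MZ runs along (−sin -32°, cos -32°); with |MZ| = 21.4, Z = (-7.49, 21.3). Then |DZ| = |Z − D| = 22.6.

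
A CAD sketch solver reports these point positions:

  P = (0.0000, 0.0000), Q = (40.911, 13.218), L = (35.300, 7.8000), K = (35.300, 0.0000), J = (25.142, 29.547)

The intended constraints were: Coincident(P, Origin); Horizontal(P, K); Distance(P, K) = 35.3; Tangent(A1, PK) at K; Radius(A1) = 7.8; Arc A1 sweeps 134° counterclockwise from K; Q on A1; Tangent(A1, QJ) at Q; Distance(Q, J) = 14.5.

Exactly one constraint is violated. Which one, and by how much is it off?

Distance(Q, J) = 14.5 — off by 8.20.

P = (0.00, 0.00) ✓; P.y = 0.00, K.y = 0.00 ✓; |PK| = 35.30 ✓; ∠(LK, KP) = 90.00° ✓; |LK| = 7.800 ✓; bearing(L→Q) − bearing(L→K) = 134.0° ✓; |LQ| = 7.800 ✓; ∠(LQ, QJ) = 90.00° ✓; |QJ| = 22.70 ✗.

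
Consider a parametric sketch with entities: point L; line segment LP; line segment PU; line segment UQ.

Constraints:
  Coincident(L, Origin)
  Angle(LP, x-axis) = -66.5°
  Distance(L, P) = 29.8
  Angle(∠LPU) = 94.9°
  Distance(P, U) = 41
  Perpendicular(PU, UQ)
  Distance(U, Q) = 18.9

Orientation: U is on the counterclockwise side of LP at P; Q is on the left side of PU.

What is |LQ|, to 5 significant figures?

44.863

L is at the origin; LP runs at -66.5° with length 29.8, so P = 29.8·(cos -66.5°, sin -66.5°) = (11.883, -27.328). ∠LPU = 94.9°, so PU runs at -66.5° + (180° − 94.9°) = 18.600° from the x-axis; with |PU| = 41.0, U = P + 41.0·(cos 18.600°, sin 18.600°) = (50.741, -14.251). PU ⟂ UQ; with |UQ| = 18.9 on the left of PU, Q = U + 18.9·(-0.31896, 0.94777) = (44.713, 3.6618). Then |LQ| = |Q − L| = 44.863.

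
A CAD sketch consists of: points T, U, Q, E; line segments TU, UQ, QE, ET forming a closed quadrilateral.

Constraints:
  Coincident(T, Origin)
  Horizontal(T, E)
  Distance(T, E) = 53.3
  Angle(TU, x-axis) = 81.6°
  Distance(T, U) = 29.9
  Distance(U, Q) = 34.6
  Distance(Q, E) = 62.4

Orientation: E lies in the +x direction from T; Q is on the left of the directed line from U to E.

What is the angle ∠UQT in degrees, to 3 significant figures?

14.4°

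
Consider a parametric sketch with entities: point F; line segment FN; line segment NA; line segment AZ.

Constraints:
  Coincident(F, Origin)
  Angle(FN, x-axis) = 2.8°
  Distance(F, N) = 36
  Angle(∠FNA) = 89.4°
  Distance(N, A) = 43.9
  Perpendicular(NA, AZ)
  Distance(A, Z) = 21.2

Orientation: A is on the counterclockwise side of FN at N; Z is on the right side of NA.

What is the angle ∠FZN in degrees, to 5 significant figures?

26.955°

F is at the origin; FN runs at 2.8° with length 36.0, so N = 36.0·(cos 2.8°, sin 2.8°) = (35.957, 1.7586). ∠FNA = 89.4°, so NA runs at 2.8° + (180° − 89.4°) = 93.400° from the x-axis; with |NA| = 43.9, A = N + 43.9·(cos 93.400°, sin 93.400°) = (33.353, 45.581). NA is perpendicular to AZ; with |AZ| = 21.2 on the right of NA, Z = A + 21.2·(0.99824, 0.059306) = (54.516, 46.839). Then cos ∠FZN = ZF·ZN / (|ZF||ZN|), giving 26.955°.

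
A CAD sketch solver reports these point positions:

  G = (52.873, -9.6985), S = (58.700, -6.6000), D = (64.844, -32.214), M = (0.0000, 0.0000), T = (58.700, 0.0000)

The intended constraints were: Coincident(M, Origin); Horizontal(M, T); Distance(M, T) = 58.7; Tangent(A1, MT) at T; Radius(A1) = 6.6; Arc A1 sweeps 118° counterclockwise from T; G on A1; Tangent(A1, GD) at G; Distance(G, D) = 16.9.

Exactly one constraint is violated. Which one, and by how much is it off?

Distance(G, D) = 16.9 — off by 8.60.

M = (0.00, 0.00) ✓; M.y = 0.00, T.y = 0.00 ✓; |MT| = 58.70 ✓; ∠(ST, TM) = 90.00° ✓; |ST| = 6.600 ✓; bearing(S→G) − bearing(S→T) = 118.0° ✓; |SG| = 6.600 ✓; ∠(SG, GD) = 90.00° ✓; |GD| = 25.50 ✗.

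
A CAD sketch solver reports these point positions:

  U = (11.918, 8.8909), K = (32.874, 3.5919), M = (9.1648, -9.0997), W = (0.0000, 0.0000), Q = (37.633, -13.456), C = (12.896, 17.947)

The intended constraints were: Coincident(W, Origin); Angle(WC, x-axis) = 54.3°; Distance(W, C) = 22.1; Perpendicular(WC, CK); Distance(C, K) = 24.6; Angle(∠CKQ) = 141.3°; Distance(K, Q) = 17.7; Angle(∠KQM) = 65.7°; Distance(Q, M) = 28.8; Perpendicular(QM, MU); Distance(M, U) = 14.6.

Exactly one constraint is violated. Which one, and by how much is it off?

Distance(M, U) = 14.6 — off by 3.60.

W = (0.00, 0.00) ✓; WC at 54.30° ✓; |WC| = 22.10 ✓; ∠(WC, CK) = 90.00° ✓; |CK| = 24.60 ✓; ∠CKQ = 141.3° ✓; |KQ| = 17.70 ✓; ∠KQM = 65.70° ✓; |QM| = 28.80 ✓; ∠(QM, MU) = 90.00° ✓; |MU| = 18.20 ✗.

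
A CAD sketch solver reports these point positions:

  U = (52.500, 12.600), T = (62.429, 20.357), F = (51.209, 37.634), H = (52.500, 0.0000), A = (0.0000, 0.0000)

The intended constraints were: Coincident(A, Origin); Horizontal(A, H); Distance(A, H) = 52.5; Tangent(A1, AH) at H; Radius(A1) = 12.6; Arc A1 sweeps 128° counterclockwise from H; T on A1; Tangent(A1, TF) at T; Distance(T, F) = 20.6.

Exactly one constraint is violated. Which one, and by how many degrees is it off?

Tangent(A1, TF) at T — off by 5.00°.

A = (0.00, 0.00) ✓; A.y = 0.00, H.y = 0.00 ✓; |AH| = 52.50 ✓; ∠(UH, HA) = 90.00° ✓; |UH| = 12.60 ✓; bearing(U→T) − bearing(U→H) = 128.0° ✓; |UT| = 12.60 ✓; ∠(UT, TF) = 95.00° ✗; |TF| = 20.60 ✓.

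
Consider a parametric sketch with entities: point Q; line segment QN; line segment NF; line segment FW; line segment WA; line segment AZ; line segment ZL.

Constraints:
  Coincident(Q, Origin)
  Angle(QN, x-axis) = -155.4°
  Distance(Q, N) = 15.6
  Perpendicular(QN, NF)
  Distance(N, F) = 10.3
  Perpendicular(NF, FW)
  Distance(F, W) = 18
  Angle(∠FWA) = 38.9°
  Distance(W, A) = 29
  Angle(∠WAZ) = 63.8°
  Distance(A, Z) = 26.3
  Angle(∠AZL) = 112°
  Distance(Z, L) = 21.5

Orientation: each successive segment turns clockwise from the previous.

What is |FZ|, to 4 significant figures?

12.75

Q is at the origin; QN runs at -155.4° with length 15.6, so N = (-14.18, -6.494). The perpendicularity gives NF at right angles to QN, so NF runs at 114.6°; with |NF| = 10.3, F = (-18.47, 2.871). NF ⟂ FW, so FW runs at 24.60°; with |FW| = 18.0, W = (-2.106, 10.36). ∠FWA = 38.9° gives WA at -116.5° from the x-axis; with |WA| = 29.0, A = (-15.05, -15.59). ∠WAZ = 63.8° gives AZ at 127.3° from the x-axis; with |AZ| = 26.3, Z = (-30.98, 5.332). Then |FZ| = |Z − F| = 12.75.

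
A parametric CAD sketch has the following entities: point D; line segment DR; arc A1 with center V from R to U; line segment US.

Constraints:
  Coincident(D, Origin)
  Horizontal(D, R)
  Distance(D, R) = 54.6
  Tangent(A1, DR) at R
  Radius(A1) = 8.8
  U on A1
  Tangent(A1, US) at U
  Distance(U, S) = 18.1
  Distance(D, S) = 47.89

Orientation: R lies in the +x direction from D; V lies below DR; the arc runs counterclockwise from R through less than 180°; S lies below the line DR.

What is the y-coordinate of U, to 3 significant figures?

-6.53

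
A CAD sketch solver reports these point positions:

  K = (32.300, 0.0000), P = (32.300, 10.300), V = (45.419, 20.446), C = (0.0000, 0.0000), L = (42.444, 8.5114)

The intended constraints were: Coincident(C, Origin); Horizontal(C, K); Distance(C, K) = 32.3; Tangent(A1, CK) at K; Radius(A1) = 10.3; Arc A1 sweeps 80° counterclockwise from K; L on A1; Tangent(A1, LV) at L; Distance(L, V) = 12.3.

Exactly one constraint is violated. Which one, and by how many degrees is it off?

Tangent(A1, LV) at L — off by 4.00°.

C = (0.00, 0.00) ✓; C.y = 0.00, K.y = 0.00 ✓; |CK| = 32.30 ✓; ∠(PK, KC) = 90.00° ✓; |PK| = 10.30 ✓; bearing(P→L) − bearing(P→K) = 80.00° ✓; |PL| = 10.30 ✓; ∠(PL, LV) = 94.00° ✗; |LV| = 12.30 ✓.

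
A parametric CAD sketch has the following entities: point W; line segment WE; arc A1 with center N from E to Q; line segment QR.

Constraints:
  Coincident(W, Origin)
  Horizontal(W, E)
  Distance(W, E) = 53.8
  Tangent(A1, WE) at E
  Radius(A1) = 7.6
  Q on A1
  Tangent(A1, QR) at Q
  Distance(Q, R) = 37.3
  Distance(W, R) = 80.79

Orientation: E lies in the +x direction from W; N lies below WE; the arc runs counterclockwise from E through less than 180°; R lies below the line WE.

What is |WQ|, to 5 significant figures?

48.995

Checks: |NE| = 7.600 ✓; |NQ| = 7.600 ✓; ∠(NQ, QR) = 90.00° ✓; |QR| = 37.30 ✓; |WR| = 80.79 ✓.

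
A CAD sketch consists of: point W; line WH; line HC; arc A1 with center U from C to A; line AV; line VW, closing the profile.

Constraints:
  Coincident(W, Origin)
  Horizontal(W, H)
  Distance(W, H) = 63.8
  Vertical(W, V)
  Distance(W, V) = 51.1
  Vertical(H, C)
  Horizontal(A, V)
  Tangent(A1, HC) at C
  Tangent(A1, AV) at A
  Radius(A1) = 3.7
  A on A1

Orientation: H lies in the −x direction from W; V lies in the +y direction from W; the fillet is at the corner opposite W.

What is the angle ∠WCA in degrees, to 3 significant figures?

81.6°

W is at the origin; W and H share the same y with |WH| = 63.8 and H on the −x side, so H = (-63.8, 0.00). W and V share the same x with |WV| = 51.1 and V on the +y side, so V = (0.00, 51.1). The virtual corner opposite W is at (-63.8, 51.1). A1 meets HC tangentially, so UC is at right angles to HC and A1 meets AV tangentially, so UA is at right angles to AV, with radius 3.7, so the center U sits 3.7 in from both sides at U = (-60.1, 47.4). That places the tangent points at C = (-63.8, 47.4) on HC and A = (-60.1, 51.1) on AV. Then cos ∠WCA = CW·CA / (|CW||CA|), giving 81.6°.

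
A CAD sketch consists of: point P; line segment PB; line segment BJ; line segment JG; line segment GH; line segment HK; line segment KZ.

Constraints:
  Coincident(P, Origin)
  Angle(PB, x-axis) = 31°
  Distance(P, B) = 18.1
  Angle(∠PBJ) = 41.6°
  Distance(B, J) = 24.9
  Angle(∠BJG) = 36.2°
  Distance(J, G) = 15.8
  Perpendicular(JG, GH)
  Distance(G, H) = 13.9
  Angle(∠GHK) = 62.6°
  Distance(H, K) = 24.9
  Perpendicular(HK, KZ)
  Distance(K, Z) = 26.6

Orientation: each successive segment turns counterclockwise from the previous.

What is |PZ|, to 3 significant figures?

20.9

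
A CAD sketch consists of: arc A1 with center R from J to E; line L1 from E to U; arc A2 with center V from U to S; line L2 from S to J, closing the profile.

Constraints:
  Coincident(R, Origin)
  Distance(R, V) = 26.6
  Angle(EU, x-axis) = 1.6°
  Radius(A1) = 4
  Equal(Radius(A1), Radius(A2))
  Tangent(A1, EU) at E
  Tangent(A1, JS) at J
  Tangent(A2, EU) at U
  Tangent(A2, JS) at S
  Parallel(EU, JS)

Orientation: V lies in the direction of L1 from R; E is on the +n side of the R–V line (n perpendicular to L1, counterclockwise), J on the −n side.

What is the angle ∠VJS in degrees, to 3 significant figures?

8.55°

Tangency of A1 to both parallel lines with radius 4.0 puts E and J at R ± 4.0·n: E = (-0.112, 4.00), J = (0.112, -4.00). Equal radii place U and S the same way about V: U = V + 4.0·n = (26.5, 4.74), S = V − 4.0·n = (26.7, -3.26). Then cos ∠VJS = JV·JS / (|JV||JS|), giving 8.55°.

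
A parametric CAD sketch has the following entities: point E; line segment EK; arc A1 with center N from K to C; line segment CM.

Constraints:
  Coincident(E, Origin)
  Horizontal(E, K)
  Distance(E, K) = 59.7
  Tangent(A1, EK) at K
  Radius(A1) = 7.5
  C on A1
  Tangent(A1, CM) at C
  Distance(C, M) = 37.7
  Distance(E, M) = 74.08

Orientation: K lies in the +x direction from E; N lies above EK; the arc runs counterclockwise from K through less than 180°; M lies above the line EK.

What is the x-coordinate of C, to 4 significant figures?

66.99

E is at the origin; EK is horizontal with |EK| = 59.7 and K on the +x side, so K = (59.70, 0.000). The tangent condition forces NK to be normal to EK, so N = K + (0, 7.5) = (59.70, 7.500). Since NC ⟂ CM (tangency), |NM| = √(7.5² + 37.7²) = 38.44 regardless of where C sits on A1. So M lies on both circle(E, 74.08) and circle(N, 38.44); the above-EK intersection is M = (58.14, 45.91). C is the foot of the tangent from M: C = (66.99, 9.260).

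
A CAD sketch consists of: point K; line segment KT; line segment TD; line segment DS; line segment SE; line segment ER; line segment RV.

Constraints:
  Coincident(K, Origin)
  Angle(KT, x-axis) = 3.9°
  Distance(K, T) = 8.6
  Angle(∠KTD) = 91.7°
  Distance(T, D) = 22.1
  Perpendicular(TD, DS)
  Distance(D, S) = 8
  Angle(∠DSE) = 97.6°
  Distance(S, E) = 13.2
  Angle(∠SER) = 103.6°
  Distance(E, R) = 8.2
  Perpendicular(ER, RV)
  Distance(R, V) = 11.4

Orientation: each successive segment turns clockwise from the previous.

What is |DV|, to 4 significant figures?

5.786

K is at the origin; KT runs at 3.9° with length 8.6, so T = (8.580, 0.5849). ∠KTD = 91.7° gives TD at -84.40° from the x-axis; with |TD| = 22.1, D = (10.74, -21.41). TD is perpendicular to DS, so DS runs at -174.4°; with |DS| = 8.0, S = (2.775, -22.19). ∠DSE = 97.6° gives SE at 103.2° from the x-axis; with |SE| = 13.2, E = (-0.2394, -9.339). ∠SER = 103.6° gives ER at 26.80° from the x-axis; with |ER| = 8.2, R = (7.080, -5.642). ER ⟂ RV, so RV runs at -63.20°; with |RV| = 11.4, V = (12.22, -15.82). Then |DV| = |V − D| = 5.786.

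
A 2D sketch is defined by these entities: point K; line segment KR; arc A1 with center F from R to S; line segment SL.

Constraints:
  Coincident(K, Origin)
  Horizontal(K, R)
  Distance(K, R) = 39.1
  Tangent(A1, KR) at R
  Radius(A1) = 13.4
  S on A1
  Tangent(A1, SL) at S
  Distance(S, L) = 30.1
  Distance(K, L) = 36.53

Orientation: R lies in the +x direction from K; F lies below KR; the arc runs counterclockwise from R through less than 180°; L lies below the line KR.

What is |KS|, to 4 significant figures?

28.14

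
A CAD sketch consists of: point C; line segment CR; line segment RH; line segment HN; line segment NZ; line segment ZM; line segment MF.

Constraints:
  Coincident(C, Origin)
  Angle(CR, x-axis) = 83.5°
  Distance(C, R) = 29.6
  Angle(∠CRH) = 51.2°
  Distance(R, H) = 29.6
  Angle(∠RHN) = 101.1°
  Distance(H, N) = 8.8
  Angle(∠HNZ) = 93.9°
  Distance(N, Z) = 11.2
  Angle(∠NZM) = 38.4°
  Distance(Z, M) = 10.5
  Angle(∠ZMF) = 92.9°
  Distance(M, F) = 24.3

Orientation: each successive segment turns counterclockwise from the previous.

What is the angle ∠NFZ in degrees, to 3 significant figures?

16.1°

C is at the origin; CR runs at 83.5° with length 29.6, so R = (3.35, 29.4). ∠CRH = 51.2° gives RH at -148° from the x-axis; with |RH| = 29.6, H = (-21.7, 13.6). ∠RHN = 101.1° gives HN at -68.8° from the x-axis; with |HN| = 8.8, N = (-18.5, 5.39). ∠HNZ = 93.9° gives NZ at 17.3° from the x-axis; with |NZ| = 11.2, Z = (-7.79, 8.72). ∠NZM = 38.4° gives ZM at 159° from the x-axis; with |ZM| = 10.5, M = (-17.6, 12.5). ∠ZMF = 92.9° gives MF at -114° from the x-axis; with |MF| = 24.3, F = (-27.5, -9.70). Then cos ∠NFZ = FN·FZ / (|FN||FZ|), giving 16.1°.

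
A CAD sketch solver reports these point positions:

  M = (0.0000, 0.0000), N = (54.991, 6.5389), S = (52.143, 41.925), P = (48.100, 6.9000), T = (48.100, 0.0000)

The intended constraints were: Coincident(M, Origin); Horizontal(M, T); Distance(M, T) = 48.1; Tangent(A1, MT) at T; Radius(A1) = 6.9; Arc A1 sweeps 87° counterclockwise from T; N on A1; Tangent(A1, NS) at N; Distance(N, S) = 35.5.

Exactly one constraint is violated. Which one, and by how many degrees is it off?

Tangent(A1, NS) at N — off by 7.60°.

M = (0.00, 0.00) ✓; M.y = 0.00, T.y = 0.00 ✓; |MT| = 48.10 ✓; ∠(PT, TM) = 90.00° ✓; |PT| = 6.900 ✓; bearing(P→N) − bearing(P→T) = 87.00° ✓; |PN| = 6.900 ✓; ∠(PN, NS) = 82.40° ✗; |NS| = 35.50 ✓.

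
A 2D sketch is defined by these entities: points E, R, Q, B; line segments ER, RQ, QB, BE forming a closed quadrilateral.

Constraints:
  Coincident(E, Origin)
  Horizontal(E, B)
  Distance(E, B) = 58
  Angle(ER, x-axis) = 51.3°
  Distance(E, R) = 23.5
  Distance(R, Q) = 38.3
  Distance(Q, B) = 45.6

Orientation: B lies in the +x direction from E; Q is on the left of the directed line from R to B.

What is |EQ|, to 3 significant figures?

61.6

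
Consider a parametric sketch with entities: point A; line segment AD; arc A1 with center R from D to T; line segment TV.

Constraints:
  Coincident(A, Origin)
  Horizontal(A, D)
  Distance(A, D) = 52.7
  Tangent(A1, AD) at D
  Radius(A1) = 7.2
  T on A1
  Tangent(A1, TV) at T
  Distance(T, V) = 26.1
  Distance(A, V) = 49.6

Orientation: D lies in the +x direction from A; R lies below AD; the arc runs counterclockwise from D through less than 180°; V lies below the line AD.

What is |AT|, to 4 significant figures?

46.05

A is at the origin; AD is horizontal with |AD| = 52.7 and D on the +x side, so D = (52.70, 0.000). Tangency of A1 to AD means the radius RD is perpendicular to AD, so R = D + (0, -7.2) = (52.70, -7.200). Since RT ⟂ TV (tangency), |RV| = √(7.2² + 26.1²) = 27.07 regardless of where T sits on A1. So V lies on both circle(A, 49.6) and circle(R, 27.07); the below-AD intersection is V = (39.05, -30.58). T is the foot of the tangent from V: T = (45.74, -5.354).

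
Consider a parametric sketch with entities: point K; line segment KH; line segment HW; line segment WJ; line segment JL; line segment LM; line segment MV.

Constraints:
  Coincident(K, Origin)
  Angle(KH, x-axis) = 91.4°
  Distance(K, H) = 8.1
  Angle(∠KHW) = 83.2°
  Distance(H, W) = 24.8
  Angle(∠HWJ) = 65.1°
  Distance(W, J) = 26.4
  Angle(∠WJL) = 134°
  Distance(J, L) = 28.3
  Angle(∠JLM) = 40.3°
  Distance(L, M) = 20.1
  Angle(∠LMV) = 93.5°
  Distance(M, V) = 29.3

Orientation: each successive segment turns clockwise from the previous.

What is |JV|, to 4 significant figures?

10.95

K is at the origin; KH runs at 91.4° with length 8.1, so H = (-0.1979, 8.098). ∠KHW = 83.2° gives HW at -5.400° from the x-axis; with |HW| = 24.8, W = (24.49, 5.764). ∠HWJ = 65.1° gives WJ at -120.3° from the x-axis; with |WJ| = 26.4, J = (11.17, -17.03). ∠WJL = 134.0° gives JL at -166.3° from the x-axis; with |JL| = 28.3, L = (-16.32, -23.73). ∠JLM = 40.3° gives LM at 54.00° from the x-axis; with |LM| = 20.1, M = (-4.508, -7.471). ∠LMV = 93.5° gives MV at -32.50° from the x-axis; with |MV| = 29.3, V = (20.20, -23.21). Then |JV| = |V − J| = 10.95.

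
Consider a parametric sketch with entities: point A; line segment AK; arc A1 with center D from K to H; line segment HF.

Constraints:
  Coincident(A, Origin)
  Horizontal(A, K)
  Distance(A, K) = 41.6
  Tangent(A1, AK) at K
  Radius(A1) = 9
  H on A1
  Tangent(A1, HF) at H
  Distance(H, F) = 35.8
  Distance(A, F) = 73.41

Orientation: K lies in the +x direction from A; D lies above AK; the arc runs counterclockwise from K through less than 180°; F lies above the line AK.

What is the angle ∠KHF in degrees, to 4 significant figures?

144.2°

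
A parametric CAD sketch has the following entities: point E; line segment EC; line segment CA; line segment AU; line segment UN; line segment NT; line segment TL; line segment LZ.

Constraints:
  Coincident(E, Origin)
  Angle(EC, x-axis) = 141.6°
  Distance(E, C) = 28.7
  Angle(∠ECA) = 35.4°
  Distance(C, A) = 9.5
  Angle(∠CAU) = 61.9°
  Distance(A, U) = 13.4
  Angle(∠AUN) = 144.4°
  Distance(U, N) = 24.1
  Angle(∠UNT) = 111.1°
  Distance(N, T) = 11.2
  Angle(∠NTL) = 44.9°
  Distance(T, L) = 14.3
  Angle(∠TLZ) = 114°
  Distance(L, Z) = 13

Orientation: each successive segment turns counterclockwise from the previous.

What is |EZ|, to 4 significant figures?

31.44

E is at the origin; EC runs at 141.6° with length 28.7, so C = (-22.49, 17.83). ∠ECA = 35.4° gives CA at -73.80° from the x-axis; with |CA| = 9.5, A = (-19.84, 8.704). ∠CAU = 61.9° gives AU at 44.30° from the x-axis; with |AU| = 13.4, U = (-10.25, 18.06). ∠AUN = 144.4° gives UN at 79.90° from the x-axis; with |UN| = 24.1, N = (-6.025, 41.79). ∠UNT = 111.1° gives NT at 148.8° from the x-axis; with |NT| = 11.2, T = (-15.61, 47.59). ∠NTL = 44.9° gives TL at -76.10° from the x-axis; with |TL| = 14.3, L = (-12.17, 33.71). ∠TLZ = 114.0° gives LZ at -10.10° from the x-axis; with |LZ| = 13.0, Z = (0.6288, 31.43). Then |EZ| = |Z − E| = 31.44.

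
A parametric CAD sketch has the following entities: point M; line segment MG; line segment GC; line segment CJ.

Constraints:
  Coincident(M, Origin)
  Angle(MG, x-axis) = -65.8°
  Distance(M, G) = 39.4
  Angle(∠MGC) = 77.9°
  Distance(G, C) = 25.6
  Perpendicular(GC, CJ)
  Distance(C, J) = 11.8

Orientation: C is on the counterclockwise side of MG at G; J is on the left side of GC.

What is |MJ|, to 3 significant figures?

31.9

M is at the origin; MG runs at -65.8° with length 39.4, so G = 39.4·(cos -65.8°, sin -65.8°) = (16.2, -35.9). ∠MGC = 77.9°, so GC runs at -65.8° + (180° − 77.9°) = 36.3° from the x-axis; with |GC| = 25.6, C = G + 25.6·(cos 36.3°, sin 36.3°) = (36.8, -20.8). The perpendicularity gives CJ at right angles to GC; with |CJ| = 11.8 on the left of GC, J = C + 11.8·(-0.592, 0.806) = (29.8, -11.3). Then |MJ| = |J − M| = 31.9.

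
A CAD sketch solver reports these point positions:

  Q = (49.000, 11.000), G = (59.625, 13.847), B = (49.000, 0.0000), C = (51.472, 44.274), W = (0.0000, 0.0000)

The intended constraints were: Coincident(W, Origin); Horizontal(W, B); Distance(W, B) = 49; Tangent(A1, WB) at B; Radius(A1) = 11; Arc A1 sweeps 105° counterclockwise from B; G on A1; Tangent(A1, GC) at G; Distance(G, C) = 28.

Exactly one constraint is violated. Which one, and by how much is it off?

Distance(G, C) = 28 — off by 3.50.

W = (0.00, 0.00) ✓; W.y = 0.00, B.y = 0.00 ✓; |WB| = 49.00 ✓; ∠(QB, BW) = 90.00° ✓; |QB| = 11.00 ✓; bearing(Q→G) − bearing(Q→B) = 105.0° ✓; |QG| = 11.00 ✓; ∠(QG, GC) = 90.00° ✓; |GC| = 31.50 ✗.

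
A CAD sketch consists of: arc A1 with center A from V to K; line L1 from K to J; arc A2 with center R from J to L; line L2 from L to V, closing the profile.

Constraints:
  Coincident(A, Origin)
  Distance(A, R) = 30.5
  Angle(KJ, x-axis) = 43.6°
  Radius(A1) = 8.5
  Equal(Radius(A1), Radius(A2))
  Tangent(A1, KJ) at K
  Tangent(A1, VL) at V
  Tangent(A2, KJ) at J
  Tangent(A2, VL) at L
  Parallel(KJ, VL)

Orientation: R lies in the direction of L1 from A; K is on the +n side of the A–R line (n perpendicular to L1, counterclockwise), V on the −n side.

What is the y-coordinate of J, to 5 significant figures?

27.189

The slot axis is L1's direction at 43.6°, so u = (cos 43.6°, sin 43.6°) = (0.72417, 0.68962) and n = (−sin 43.6°, cos 43.6°) = (-0.68962, 0.72417). A is at the origin and R lies 30.5 along u from A, so R = 30.5·u = (22.087, 21.033). Tangency of A1 to both parallel lines with radius 8.5 puts K and V at A ± 8.5·n: K = (-5.8618, 6.1555), V = (5.8618, -6.1555). Equal radii place J and L the same way about R: J = R + 8.5·n = (16.225, 27.189), L = R − 8.5·n = (27.949, 14.878). So J.y = 27.189.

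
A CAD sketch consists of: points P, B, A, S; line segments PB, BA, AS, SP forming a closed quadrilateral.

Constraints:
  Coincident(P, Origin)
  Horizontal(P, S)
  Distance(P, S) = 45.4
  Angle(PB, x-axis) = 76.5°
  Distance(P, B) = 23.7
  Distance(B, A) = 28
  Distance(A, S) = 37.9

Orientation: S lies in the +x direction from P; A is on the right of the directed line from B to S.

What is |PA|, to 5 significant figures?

9.2023

Checks: PB at 76.50° ✓; |BA| = 28.00 ✓; |AS| = 37.90 ✓.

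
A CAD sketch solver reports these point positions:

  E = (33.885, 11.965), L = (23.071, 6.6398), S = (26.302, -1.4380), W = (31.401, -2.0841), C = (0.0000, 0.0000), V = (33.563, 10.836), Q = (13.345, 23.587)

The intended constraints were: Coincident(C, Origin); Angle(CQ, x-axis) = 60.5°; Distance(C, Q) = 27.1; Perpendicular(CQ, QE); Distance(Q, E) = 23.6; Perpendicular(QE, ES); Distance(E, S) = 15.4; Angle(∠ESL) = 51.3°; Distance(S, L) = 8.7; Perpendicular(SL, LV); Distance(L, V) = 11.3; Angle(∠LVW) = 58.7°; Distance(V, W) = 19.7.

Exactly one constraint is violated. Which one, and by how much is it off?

Distance(V, W) = 19.7 — off by 6.60.

C = (0.00, 0.00) ✓; CQ at 60.50° ✓; |CQ| = 27.10 ✓; ∠(CQ, QE) = 90.00° ✓; |QE| = 23.60 ✓; ∠(QE, ES) = 90.00° ✓; |ES| = 15.40 ✓; ∠ESL = 51.30° ✓; |SL| = 8.700 ✓; ∠(SL, LV) = 90.00° ✓; |LV| = 11.30 ✓; ∠LVW = 58.70° ✓; |VW| = 13.10 ✗.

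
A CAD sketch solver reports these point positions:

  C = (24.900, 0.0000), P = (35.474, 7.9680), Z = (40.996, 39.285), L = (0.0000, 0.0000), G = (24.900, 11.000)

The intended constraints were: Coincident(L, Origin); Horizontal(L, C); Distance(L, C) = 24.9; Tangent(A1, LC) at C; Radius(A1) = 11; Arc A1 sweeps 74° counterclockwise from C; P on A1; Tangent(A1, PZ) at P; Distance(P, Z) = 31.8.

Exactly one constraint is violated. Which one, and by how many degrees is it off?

Tangent(A1, PZ) at P — off by 6.00°.

L = (0.00, 0.00) ✓; L.y = 0.00, C.y = 0.00 ✓; |LC| = 24.90 ✓; ∠(GC, CL) = 90.00° ✓; |GC| = 11.00 ✓; bearing(G→P) − bearing(G→C) = 74.00° ✓; |GP| = 11.00 ✓; ∠(GP, PZ) = 84.00° ✗; |PZ| = 31.80 ✓.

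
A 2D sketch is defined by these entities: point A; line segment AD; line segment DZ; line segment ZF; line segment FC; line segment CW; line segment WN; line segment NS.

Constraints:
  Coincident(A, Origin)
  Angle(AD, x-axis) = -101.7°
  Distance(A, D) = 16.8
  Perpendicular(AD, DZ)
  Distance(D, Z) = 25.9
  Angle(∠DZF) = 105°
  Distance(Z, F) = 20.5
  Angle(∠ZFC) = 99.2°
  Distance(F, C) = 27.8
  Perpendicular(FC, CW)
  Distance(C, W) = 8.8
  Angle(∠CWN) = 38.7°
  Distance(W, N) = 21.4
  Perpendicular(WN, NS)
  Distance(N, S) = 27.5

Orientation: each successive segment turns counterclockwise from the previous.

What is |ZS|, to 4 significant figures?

59.90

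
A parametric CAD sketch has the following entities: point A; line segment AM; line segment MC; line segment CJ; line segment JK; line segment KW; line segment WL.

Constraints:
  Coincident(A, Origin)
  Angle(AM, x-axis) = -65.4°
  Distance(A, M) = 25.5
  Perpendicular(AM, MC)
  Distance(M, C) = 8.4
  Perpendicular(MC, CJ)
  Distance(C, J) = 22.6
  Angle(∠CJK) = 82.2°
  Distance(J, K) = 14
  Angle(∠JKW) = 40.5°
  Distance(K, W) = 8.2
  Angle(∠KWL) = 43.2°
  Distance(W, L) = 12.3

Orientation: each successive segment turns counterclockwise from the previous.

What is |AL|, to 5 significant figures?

3.1211

A is at the origin; AM runs at -65.4° with length 25.5, so M = (10.615, -23.186). AM is perpendicular to MC, so MC runs at 24.600°; with |MC| = 8.4, C = (18.253, -19.689). MC ⟂ CJ, so CJ runs at 114.60°; with |CJ| = 22.6, J = (8.8448, 0.85997). ∠CJK = 82.2° gives JK at -147.60° from the x-axis; with |JK| = 14.0, K = (-2.9758, -6.6416). ∠JKW = 40.5° gives KW at -8.1000° from the x-axis; with |KW| = 8.2, W = (5.1424, -7.7970). ∠KWL = 43.2° gives WL at 128.70° from the x-axis; with |WL| = 12.3, L = (-2.5481, 1.8023). Then |AL| = |L − A| = 3.1211.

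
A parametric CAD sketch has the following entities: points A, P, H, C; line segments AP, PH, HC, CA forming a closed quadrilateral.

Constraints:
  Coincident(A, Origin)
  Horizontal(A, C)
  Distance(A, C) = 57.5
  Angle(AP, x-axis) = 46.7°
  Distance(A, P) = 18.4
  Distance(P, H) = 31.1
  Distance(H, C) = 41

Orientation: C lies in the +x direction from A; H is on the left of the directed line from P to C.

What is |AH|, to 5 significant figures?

49.474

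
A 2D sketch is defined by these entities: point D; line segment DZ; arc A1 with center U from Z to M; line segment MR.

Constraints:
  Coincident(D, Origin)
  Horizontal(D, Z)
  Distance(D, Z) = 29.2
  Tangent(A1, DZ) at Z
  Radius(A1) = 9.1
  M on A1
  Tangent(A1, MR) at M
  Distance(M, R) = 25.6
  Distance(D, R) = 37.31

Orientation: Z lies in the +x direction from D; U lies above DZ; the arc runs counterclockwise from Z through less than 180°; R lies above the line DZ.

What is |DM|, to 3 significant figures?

38.8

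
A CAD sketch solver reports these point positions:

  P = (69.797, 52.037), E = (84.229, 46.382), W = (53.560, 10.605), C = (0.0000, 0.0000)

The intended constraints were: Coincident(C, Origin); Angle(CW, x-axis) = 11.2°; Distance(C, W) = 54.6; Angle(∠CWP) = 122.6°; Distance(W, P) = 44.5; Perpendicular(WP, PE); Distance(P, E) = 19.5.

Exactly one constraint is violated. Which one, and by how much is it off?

Distance(P, E) = 19.5 — off by 4.00.

C = (0.00, 0.00) ✓; CW at 11.20° ✓; |CW| = 54.60 ✓; ∠CWP = 122.6° ✓; |WP| = 44.50 ✓; ∠(WP, PE) = 90.00° ✓; |PE| = 15.50 ✗.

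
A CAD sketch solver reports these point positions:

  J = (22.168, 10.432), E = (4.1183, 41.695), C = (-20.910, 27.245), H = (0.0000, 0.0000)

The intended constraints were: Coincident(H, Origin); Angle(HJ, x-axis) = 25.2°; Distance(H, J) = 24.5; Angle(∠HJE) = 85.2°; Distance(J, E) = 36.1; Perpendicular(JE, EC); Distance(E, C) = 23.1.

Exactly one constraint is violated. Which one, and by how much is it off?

Distance(E, C) = 23.1 — off by 5.80.

H = (0.00, 0.00) ✓; HJ at 25.20° ✓; |HJ| = 24.50 ✓; ∠HJE = 85.20° ✓; |JE| = 36.10 ✓; ∠(JE, EC) = 90.00° ✓; |EC| = 28.90 ✗.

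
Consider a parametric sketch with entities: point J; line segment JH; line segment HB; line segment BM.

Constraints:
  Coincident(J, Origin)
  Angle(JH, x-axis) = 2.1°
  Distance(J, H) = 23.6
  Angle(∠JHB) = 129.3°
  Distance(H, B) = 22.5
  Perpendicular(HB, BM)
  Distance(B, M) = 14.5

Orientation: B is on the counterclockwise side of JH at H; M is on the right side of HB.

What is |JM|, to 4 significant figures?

49.76

∠JHB = 129.3°, so HB runs at 2.1° + (180° − 129.3°) = 52.80° from the x-axis; with |HB| = 22.5, B = H + 22.5·(cos 52.80°, sin 52.80°) = (37.19, 18.79). The perpendicularity gives BM at right angles to HB; with |BM| = 14.5 on the right of HB, M = B + 14.5·(0.7965, -0.6046) = (48.74, 10.02). Then |JM| = |M − J| = 49.76.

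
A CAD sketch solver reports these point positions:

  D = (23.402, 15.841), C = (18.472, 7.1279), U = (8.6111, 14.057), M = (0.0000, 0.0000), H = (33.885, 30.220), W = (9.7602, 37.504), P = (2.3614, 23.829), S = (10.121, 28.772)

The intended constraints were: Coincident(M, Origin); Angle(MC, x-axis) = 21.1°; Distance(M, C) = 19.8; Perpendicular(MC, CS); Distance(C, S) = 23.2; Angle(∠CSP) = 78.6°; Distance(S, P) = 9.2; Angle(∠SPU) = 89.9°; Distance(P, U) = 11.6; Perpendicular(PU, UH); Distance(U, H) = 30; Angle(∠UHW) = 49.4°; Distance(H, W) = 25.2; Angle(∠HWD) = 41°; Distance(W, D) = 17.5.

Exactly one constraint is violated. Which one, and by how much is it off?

Distance(W, D) = 17.5 — off by 8.10.

M = (0.00, 0.00) ✓; MC at 21.10° ✓; |MC| = 19.80 ✓; ∠(MC, CS) = 90.00° ✓; |CS| = 23.20 ✓; ∠CSP = 78.60° ✓; |SP| = 9.200 ✓; ∠SPU = 89.90° ✓; |PU| = 11.60 ✓; ∠(PU, UH) = 90.00° ✓; |UH| = 30.00 ✓; ∠UHW = 49.40° ✓; |HW| = 25.20 ✓; ∠HWD = 41.00° ✓; |WD| = 25.60 ✗.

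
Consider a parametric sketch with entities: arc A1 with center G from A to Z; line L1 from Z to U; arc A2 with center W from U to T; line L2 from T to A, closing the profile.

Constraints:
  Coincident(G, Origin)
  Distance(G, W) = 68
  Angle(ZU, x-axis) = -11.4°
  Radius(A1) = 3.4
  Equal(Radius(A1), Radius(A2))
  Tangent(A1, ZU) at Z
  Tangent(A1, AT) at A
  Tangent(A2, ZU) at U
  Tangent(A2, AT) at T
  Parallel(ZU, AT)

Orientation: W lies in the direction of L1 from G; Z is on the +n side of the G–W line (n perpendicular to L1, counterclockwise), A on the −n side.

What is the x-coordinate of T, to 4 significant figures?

65.99

Tangency of A1 to both parallel lines with radius 3.4 puts Z and A at G ± 3.4·n: Z = (0.6720, 3.333), A = (-0.6720, -3.333). Equal radii place U and T the same way about W: U = W + 3.4·n = (67.33, -10.11), T = W − 3.4·n = (65.99, -16.77). So T.x = 65.99.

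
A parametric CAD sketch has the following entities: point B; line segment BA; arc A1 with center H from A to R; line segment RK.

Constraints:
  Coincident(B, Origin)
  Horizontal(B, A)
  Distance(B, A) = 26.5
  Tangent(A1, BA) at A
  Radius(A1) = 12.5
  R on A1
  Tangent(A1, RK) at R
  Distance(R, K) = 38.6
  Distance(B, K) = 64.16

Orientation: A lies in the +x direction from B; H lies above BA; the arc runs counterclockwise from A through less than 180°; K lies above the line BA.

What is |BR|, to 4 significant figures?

40.99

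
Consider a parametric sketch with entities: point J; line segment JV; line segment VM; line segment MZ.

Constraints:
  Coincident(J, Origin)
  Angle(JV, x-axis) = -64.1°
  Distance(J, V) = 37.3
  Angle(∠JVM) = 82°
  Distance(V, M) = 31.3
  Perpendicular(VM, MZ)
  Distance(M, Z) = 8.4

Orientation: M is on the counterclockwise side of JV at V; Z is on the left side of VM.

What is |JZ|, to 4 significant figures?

38.68

∠JVM = 82.0°, so VM runs at -64.1° + (180° − 82.0°) = 33.90° from the x-axis; with |VM| = 31.3, M = V + 31.3·(cos 33.90°, sin 33.90°) = (42.27, -16.10). VM is perpendicular to MZ; with |MZ| = 8.4 on the left of VM, Z = M + 8.4·(-0.5577, 0.8300) = (37.59, -9.124). Then |JZ| = |Z − J| = 38.68.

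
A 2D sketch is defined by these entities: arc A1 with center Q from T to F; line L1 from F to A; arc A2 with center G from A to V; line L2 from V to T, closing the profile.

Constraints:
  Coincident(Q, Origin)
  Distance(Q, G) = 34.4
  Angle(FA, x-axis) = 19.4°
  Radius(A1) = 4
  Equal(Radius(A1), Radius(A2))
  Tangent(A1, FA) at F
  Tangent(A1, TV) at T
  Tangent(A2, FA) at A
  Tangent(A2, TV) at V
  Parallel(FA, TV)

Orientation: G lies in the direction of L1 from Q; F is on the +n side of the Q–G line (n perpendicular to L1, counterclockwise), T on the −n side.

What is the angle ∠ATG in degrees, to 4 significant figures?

6.459°

Tangency of A1 to both parallel lines with radius 4.0 puts F and T at Q ± 4.0·n: F = (-1.329, 3.773), T = (1.329, -3.773). Equal radii place A and V the same way about G: A = G + 4.0·n = (31.12, 15.20), V = G − 4.0·n = (33.78, 7.653). Then cos ∠ATG = TA·TG / (|TA||TG|), giving 6.459°.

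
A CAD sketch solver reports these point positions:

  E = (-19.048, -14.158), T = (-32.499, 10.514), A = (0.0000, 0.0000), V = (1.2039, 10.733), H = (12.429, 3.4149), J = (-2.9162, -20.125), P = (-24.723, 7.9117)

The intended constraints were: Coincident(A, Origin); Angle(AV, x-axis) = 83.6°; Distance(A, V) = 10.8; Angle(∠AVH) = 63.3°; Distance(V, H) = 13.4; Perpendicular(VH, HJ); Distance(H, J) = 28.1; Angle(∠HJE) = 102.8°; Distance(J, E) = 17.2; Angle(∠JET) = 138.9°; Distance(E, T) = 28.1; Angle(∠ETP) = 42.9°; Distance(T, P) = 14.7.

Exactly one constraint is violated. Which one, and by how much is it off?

Distance(T, P) = 14.7 — off by 6.50.

A = (0.00, 0.00) ✓; AV at 83.60° ✓; |AV| = 10.80 ✓; ∠AVH = 63.30° ✓; |VH| = 13.40 ✓; ∠(VH, HJ) = 90.00° ✓; |HJ| = 28.10 ✓; ∠HJE = 102.8° ✓; |JE| = 17.20 ✓; ∠JET = 138.9° ✓; |ET| = 28.10 ✓; ∠ETP = 42.90° ✓; |TP| = 8.200 ✗.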